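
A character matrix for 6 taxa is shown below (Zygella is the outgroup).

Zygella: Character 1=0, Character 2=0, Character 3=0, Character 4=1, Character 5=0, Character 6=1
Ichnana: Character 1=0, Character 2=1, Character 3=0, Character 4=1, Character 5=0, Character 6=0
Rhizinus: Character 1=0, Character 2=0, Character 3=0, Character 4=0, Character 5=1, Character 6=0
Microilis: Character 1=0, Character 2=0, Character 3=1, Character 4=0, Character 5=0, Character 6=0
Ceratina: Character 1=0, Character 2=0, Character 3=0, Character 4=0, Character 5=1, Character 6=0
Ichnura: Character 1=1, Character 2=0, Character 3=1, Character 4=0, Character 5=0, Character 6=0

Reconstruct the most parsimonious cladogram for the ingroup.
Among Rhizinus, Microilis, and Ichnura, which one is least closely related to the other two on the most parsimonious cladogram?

Rhizinus

Character polarity is set by the outgroup: the derived state is whichever differs from the outgroup's state, so for Character 4, Character 6 the derived state is '0', and for the remaining characters it is '1'.
Character 1 (derived state '1') is unique to Ichnura (autapomorphy; uninformative for grouping).
Character 2 (derived state '1') is unique to Ichnana (autapomorphy; uninformative for grouping).
Only Ichnura and Microilis show the derived state '1' for Character 3, supporting them as a clade.
Character 4 (derived state '0') is shared by Ceratina, Ichnura, Microilis, and Rhizinus — a synapomorphy uniting that clade.
Character 5: derived state '1' in Ceratina and Rhizinus only — synapomorphy for {Ceratina, Rhizinus}.
All ingroup taxa share the derived state '0' for Character 6; it defines the ingroup but does not resolve relationships within it.
Most parsimonious ingroup topology: (Ichnana,((Rhizinus,Ceratina),(Microilis,Ichnura))).
Ichnura and Microilis share a more recent common ancestor with each other than either does with Rhizinus, so Rhizinus is the least closely related of the three.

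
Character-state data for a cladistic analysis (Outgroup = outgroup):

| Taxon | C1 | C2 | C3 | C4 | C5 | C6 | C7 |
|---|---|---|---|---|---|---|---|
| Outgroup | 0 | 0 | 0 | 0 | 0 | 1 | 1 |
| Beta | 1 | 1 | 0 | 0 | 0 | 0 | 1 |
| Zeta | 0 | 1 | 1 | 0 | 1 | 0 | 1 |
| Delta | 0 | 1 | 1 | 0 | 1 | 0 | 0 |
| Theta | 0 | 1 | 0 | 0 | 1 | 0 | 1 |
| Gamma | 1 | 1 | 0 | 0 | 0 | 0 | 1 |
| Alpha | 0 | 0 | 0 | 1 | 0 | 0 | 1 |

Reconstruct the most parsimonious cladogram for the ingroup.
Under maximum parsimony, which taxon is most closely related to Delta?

Character polarity is set by the outgroup: the derived state is whichever differs from the outgroup's state, so for C6, C7 the derived state is '0', and for the remaining characters it is '1'.
C1 (derived state '1') is shared by Beta and Gamma — a synapomorphy uniting that clade.
C2 (derived state '1') is shared by Beta, Delta, Gamma, Theta, and Zeta — a synapomorphy uniting that clade.
C3 (derived state '1') is shared by Delta and Zeta — a synapomorphy uniting that clade.
C4 (derived state '1') is unique to Alpha (autapomorphy; uninformative for grouping).
C5 (derived state '1') is shared by Delta, Theta, and Zeta — a synapomorphy uniting that clade.
C6 (derived state '0') is shared by all ingroup taxa — unites the whole ingroup.
C7: derived state '0' in Delta only — an autapomorphy, so it tells us nothing about relationships among taxa.
Most parsimonious ingroup topology: (((Beta,Gamma),((Zeta,Delta),Theta)),Alpha).
Delta and Zeta form a cherry on this tree, so they are sister taxa.

Zeta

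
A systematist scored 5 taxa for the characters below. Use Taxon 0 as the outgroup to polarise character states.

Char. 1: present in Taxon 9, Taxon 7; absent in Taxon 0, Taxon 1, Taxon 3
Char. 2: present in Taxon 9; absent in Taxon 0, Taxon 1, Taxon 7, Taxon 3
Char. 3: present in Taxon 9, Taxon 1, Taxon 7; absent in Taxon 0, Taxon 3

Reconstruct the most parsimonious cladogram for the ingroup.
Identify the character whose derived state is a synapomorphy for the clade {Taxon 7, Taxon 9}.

Char. 1

The outgroup has state 'absent' for every character, so 'present' is the derived state throughout.
Char. 1 (derived state 'present') is shared by Taxon 7 and Taxon 9 — a synapomorphy uniting that clade.
Char. 2: derived state 'present' in Taxon 9 only — an autapomorphy, so it tells us nothing about relationships among taxa.
Only Taxon 1, Taxon 7, and Taxon 9 show the derived state 'present' for Char. 3, supporting them as a clade.
Most parsimonious ingroup topology: (((Taxon 7,Taxon 9),Taxon 1),Taxon 3).
The clade {Taxon 7, Taxon 9} is supported by Char. 1: its derived state 'present' occurs in exactly those taxa and in no other taxon (including the outgroup).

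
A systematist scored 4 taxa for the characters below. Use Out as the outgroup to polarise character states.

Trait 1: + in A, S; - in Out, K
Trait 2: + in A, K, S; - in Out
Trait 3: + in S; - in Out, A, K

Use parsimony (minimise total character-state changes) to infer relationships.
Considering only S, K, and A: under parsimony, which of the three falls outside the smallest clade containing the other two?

K

The outgroup has state '-' for every character, so '+' is the derived state throughout.
Trait 1 (derived state '+') is shared by A and S — a synapomorphy uniting that clade.
Trait 2 (derived state '+') is shared by all ingroup taxa — unites the whole ingroup.
Trait 3: derived state '+' in S only — an autapomorphy, so it tells us nothing about relationships among taxa.
Most parsimonious ingroup topology: ((A,S),K).
S and A share a more recent common ancestor with each other than either does with K, so K is the least closely related of the three.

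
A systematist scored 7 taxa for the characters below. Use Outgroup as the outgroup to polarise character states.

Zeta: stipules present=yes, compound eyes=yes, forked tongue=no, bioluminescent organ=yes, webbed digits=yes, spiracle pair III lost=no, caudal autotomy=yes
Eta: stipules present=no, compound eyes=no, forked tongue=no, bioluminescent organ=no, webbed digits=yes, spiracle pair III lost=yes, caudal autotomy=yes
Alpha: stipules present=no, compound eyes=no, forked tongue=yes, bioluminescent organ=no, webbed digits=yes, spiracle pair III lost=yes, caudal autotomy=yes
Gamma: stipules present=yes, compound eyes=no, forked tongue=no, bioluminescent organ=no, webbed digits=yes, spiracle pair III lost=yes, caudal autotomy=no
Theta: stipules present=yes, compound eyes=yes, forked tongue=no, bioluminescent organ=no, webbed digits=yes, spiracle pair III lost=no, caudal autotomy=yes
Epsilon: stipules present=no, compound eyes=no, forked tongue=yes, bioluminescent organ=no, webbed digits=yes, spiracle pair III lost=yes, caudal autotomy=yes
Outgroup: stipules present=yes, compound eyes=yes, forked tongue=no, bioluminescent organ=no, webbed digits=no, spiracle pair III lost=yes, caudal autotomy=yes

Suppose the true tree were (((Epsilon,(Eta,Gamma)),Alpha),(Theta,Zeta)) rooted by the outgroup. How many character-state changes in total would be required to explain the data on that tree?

Map each character onto (((Epsilon,(Eta,Gamma)),Alpha),(Theta,Zeta)) (rooted by Outgroup) and count the minimum state changes it requires (Fitch parsimony):
stipules present: 2; compound eyes: 1; forked tongue: 2; bioluminescent organ: 1; webbed digits: 1; spiracle pair III lost: 1; caudal autotomy: 1.
Total tree length = 9.

9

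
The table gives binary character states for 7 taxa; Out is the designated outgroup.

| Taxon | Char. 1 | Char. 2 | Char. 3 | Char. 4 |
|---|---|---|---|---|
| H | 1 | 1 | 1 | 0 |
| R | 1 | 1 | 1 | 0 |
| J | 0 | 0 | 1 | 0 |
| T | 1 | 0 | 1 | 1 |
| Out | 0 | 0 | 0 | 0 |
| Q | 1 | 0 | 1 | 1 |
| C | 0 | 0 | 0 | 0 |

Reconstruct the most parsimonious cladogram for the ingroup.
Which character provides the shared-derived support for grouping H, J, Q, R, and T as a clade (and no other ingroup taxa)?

Char. 3

The outgroup has state '0' for every character, so '1' is the derived state throughout.
Char. 1 (derived state '1') is shared by H, Q, R, and T — a synapomorphy uniting that clade.
Char. 2: derived state '1' in H and R only — synapomorphy for {H, R}.
Char. 3 (derived state '1') is shared by H, J, Q, R, and T — a synapomorphy uniting that clade.
Char. 4 (derived state '1') is shared by Q and T — a synapomorphy uniting that clade.
Most parsimonious ingroup topology: (C,(((R,H),(T,Q)),J)).
The clade {H, J, Q, R, T} is supported by Char. 3: its derived state '1' occurs in exactly those taxa and in no other taxon (including the outgroup).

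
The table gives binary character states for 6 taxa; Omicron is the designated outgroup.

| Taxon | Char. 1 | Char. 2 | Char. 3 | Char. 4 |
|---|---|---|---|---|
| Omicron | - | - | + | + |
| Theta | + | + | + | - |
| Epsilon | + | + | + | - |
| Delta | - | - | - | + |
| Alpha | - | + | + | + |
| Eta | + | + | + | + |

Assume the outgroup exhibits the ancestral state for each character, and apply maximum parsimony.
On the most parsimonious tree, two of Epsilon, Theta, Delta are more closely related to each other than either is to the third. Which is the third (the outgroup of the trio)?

Delta

Character polarity is set by the outgroup: the derived state is whichever differs from the outgroup's state, so for Char. 3, Char. 4 the derived state is '-', and for the remaining characters it is '+'.
Only Epsilon, Eta, and Theta show the derived state '+' for Char. 1, supporting them as a clade.
Char. 2 (derived state '+') is shared by Alpha, Epsilon, Eta, and Theta — a synapomorphy uniting that clade.
Char. 3 (derived state '-') is unique to Delta (autapomorphy; uninformative for grouping).
Char. 4 (derived state '-') is shared by Epsilon and Theta — a synapomorphy uniting that clade.
Most parsimonious ingroup topology: ((((Theta,Epsilon),Eta),Alpha),Delta).
Theta and Epsilon share a more recent common ancestor with each other than either does with Delta, so Delta is the least closely related of the three.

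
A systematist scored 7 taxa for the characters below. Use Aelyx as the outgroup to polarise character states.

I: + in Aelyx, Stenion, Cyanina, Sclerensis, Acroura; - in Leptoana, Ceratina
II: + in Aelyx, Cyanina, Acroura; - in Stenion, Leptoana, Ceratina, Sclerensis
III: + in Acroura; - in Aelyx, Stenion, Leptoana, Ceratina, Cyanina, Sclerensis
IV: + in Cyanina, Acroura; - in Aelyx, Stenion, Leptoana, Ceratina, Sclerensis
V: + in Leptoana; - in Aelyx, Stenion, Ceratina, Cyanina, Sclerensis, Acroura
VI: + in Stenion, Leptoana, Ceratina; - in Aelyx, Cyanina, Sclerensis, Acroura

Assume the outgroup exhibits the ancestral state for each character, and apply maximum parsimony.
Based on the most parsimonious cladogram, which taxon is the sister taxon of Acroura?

Character polarity is set by the outgroup: the derived state is whichever differs from the outgroup's state, so for I, II the derived state is '-', and for the remaining characters it is '+'.
I (derived state '-') is shared by Ceratina and Leptoana — a synapomorphy uniting that clade.
II: derived state '-' in Ceratina, Leptoana, Sclerensis, and Stenion only — synapomorphy for {Ceratina, Leptoana, Sclerensis, Stenion}.
III (derived state '+') is unique to Acroura (autapomorphy; uninformative for grouping).
IV: derived state '+' in Acroura and Cyanina only — synapomorphy for {Acroura, Cyanina}.
V: derived state '+' in Leptoana only — an autapomorphy, so it tells us nothing about relationships among taxa.
VI: derived state '+' in Ceratina, Leptoana, and Stenion only — synapomorphy for {Ceratina, Leptoana, Stenion}.
Most parsimonious ingroup topology: (((Stenion,(Leptoana,Ceratina)),Sclerensis),(Cyanina,Acroura)).
Acroura and Cyanina form a cherry on this tree, so they are sister taxa.

Cyanina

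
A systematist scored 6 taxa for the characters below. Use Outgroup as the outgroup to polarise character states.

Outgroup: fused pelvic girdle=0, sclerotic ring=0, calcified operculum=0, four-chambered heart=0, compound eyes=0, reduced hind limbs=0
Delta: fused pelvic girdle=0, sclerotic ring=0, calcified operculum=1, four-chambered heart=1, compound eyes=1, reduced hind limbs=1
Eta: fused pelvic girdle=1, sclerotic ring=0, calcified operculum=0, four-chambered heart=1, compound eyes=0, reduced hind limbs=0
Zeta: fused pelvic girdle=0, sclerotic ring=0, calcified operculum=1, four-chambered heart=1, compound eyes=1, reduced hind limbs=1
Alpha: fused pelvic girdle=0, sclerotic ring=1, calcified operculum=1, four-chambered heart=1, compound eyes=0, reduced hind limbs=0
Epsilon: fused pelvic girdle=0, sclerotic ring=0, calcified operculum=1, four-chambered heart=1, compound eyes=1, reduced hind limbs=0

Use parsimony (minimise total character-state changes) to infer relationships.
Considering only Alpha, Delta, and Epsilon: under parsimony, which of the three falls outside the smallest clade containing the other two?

The outgroup has state '0' for every character, so '1' is the derived state throughout.
fused pelvic girdle: derived state '1' in Eta only — an autapomorphy, so it tells us nothing about relationships among taxa.
sclerotic ring (derived state '1') is unique to Alpha (autapomorphy; uninformative for grouping).
Only Alpha, Delta, Epsilon, and Zeta show the derived state '1' for calcified operculum, supporting them as a clade.
All ingroup taxa share the derived state '1' for four-chambered heart; it defines the ingroup but does not resolve relationships within it.
compound eyes (derived state '1') is shared by Delta, Epsilon, and Zeta — a synapomorphy uniting that clade.
reduced hind limbs: derived state '1' in Delta and Zeta only — synapomorphy for {Delta, Zeta}.
Most parsimonious ingroup topology: ((((Delta,Zeta),Epsilon),Alpha),Eta).
Delta and Epsilon share a more recent common ancestor with each other than either does with Alpha, so Alpha is the least closely related of the three.

Alpha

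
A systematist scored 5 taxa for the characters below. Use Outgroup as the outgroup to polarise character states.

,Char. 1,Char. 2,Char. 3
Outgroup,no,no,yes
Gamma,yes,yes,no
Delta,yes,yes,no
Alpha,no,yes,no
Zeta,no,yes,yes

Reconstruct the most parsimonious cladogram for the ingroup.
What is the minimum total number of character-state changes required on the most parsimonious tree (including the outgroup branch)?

Character polarity is set by the outgroup: the derived state is whichever differs from the outgroup's state, so for Char. 3 the derived state is 'no', and for the remaining characters it is 'yes'.
Only Delta and Gamma show the derived state 'yes' for Char. 1, supporting them as a clade.
All ingroup taxa share the derived state 'yes' for Char. 2; it defines the ingroup but does not resolve relationships within it.
Only Alpha, Delta, and Gamma show the derived state 'no' for Char. 3, supporting them as a clade.
Most parsimonious ingroup topology: (((Gamma,Delta),Alpha),Zeta).
Changes per character on this tree: Char. 1: 1; Char. 2: 1; Char. 3: 1.
Total = 3.

3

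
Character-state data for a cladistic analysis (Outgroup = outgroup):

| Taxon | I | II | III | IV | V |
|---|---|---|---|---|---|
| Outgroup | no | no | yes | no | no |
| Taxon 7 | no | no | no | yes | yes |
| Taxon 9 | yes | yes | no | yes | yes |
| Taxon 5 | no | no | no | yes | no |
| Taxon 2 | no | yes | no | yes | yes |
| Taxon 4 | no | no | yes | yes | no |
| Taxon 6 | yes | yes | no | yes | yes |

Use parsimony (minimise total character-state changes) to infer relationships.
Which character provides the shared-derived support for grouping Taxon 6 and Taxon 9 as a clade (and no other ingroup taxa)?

I

Character polarity is set by the outgroup: the derived state is whichever differs from the outgroup's state, so for III the derived state is 'no', and for the remaining characters it is 'yes'.
I (derived state 'yes') is shared by Taxon 6 and Taxon 9 — a synapomorphy uniting that clade.
II (derived state 'yes') is shared by Taxon 2, Taxon 6, and Taxon 9 — a synapomorphy uniting that clade.
III (derived state 'no') is shared by Taxon 2, Taxon 5, Taxon 6, Taxon 7, and Taxon 9 — a synapomorphy uniting that clade.
All ingroup taxa share the derived state 'yes' for IV; it defines the ingroup but does not resolve relationships within it.
V: derived state 'yes' in Taxon 2, Taxon 6, Taxon 7, and Taxon 9 only — synapomorphy for {Taxon 2, Taxon 6, Taxon 7, Taxon 9}.
Most parsimonious ingroup topology: (((Taxon 7,((Taxon 9,Taxon 6),Taxon 2)),Taxon 5),Taxon 4).
The clade {Taxon 6, Taxon 9} is supported by I: its derived state 'yes' occurs in exactly those taxa and in no other taxon (including the outgroup).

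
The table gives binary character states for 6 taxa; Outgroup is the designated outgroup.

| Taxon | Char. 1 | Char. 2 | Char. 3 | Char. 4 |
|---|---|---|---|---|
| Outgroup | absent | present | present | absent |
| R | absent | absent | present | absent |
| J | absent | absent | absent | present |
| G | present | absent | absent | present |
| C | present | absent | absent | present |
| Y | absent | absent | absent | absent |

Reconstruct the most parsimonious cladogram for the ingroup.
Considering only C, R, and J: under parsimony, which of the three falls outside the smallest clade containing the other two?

R

Character polarity is set by the outgroup: the derived state is whichever differs from the outgroup's state, so for Char. 2, Char. 3 the derived state is 'absent', and for the remaining characters it is 'present'.
Char. 1 (derived state 'present') is shared by C and G — a synapomorphy uniting that clade.
Char. 2 (derived state 'absent') is shared by all ingroup taxa — unites the whole ingroup.
Char. 3 (derived state 'absent') is shared by C, G, J, and Y — a synapomorphy uniting that clade.
Char. 4 (derived state 'present') is shared by C, G, and J — a synapomorphy uniting that clade.
Most parsimonious ingroup topology: (R,((J,(G,C)),Y)).
C and J share a more recent common ancestor with each other than either does with R, so R is the least closely related of the three.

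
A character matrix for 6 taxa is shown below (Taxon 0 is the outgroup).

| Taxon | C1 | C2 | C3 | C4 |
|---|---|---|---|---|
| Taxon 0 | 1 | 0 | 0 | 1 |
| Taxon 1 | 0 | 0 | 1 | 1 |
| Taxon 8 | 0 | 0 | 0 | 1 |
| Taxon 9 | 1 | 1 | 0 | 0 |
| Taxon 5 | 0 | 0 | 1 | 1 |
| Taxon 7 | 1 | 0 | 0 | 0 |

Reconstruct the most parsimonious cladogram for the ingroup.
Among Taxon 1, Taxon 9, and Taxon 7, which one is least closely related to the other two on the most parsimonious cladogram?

Character polarity is set by the outgroup: the derived state is whichever differs from the outgroup's state, so for C1, C4 the derived state is '0', and for the remaining characters it is '1'.
Only Taxon 1, Taxon 5, and Taxon 8 show the derived state '0' for C1, supporting them as a clade.
C2: derived state '1' in Taxon 9 only — an autapomorphy, so it tells us nothing about relationships among taxa.
Only Taxon 1 and Taxon 5 show the derived state '1' for C3, supporting them as a clade.
C4: derived state '0' in Taxon 7 and Taxon 9 only — synapomorphy for {Taxon 7, Taxon 9}.
Most parsimonious ingroup topology: (((Taxon 1,Taxon 5),Taxon 8),(Taxon 9,Taxon 7)).
Taxon 7 and Taxon 9 share a more recent common ancestor with each other than either does with Taxon 1, so Taxon 1 is the least closely related of the three.

Taxon 1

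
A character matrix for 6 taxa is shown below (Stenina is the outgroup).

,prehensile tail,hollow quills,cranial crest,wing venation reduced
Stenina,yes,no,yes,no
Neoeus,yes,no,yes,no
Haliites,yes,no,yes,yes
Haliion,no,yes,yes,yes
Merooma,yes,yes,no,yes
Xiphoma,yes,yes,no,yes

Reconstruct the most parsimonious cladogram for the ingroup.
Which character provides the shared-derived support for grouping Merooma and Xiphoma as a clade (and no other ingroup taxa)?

cranial crest

Character polarity is set by the outgroup: the derived state is whichever differs from the outgroup's state, so for prehensile tail, cranial crest the derived state is 'no', and for the remaining characters it is 'yes'.
prehensile tail (derived state 'no') is unique to Haliion (autapomorphy; uninformative for grouping).
hollow quills (derived state 'yes') is shared by Haliion, Merooma, and Xiphoma — a synapomorphy uniting that clade.
cranial crest (derived state 'no') is shared by Merooma and Xiphoma — a synapomorphy uniting that clade.
wing venation reduced: derived state 'yes' in Haliion, Haliites, Merooma, and Xiphoma only — synapomorphy for {Haliion, Haliites, Merooma, Xiphoma}.
Most parsimonious ingroup topology: (Neoeus,(Haliites,(Haliion,(Merooma,Xiphoma)))).
The clade {Merooma, Xiphoma} is supported by cranial crest: its derived state 'no' occurs in exactly those taxa and in no other taxon (including the outgroup).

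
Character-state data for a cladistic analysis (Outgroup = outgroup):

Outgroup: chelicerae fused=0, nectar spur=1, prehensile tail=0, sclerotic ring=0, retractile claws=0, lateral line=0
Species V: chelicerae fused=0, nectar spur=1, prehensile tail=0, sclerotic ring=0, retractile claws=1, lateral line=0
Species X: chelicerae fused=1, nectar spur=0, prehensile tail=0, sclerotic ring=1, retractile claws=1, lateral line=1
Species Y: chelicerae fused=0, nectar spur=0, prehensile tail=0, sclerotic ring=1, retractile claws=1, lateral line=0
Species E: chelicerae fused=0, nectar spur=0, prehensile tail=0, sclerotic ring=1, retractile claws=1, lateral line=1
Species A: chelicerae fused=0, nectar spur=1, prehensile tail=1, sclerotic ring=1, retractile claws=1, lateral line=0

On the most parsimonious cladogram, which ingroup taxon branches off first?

Character polarity is set by the outgroup: the derived state is whichever differs from the outgroup's state, so for nectar spur the derived state is '0', and for the remaining characters it is '1'.
chelicerae fused (derived state '1') is unique to Species X (autapomorphy; uninformative for grouping).
nectar spur (derived state '0') is shared by Species E, Species X, and Species Y — a synapomorphy uniting that clade.
prehensile tail: derived state '1' in Species A only — an autapomorphy, so it tells us nothing about relationships among taxa.
sclerotic ring: derived state '1' in Species A, Species E, Species X, and Species Y only — synapomorphy for {Species A, Species E, Species X, Species Y}.
retractile claws (derived state '1') is shared by all ingroup taxa — unites the whole ingroup.
lateral line (derived state '1') is shared by Species E and Species X — a synapomorphy uniting that clade.
Most parsimonious ingroup topology: (Species V,(((Species X,Species E),Species Y),Species A)).
Species V is sister to the clade containing all other ingroup taxa, so it is the earliest-diverging (most basal) ingroup lineage.

Species V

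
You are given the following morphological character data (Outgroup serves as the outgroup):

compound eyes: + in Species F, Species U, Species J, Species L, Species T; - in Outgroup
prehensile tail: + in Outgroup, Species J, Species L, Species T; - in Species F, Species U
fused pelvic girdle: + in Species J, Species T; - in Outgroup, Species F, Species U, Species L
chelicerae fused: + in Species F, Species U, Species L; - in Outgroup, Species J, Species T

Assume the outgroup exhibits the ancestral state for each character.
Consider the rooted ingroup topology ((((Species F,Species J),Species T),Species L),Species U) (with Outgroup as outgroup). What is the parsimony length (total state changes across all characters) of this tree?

Map each character onto ((((Species F,Species J),Species T),Species L),Species U) (rooted by Outgroup) and count the minimum state changes it requires (Fitch parsimony):
compound eyes: 1; prehensile tail: 2; fused pelvic girdle: 2; chelicerae fused: 3.
Total tree length = 8.

8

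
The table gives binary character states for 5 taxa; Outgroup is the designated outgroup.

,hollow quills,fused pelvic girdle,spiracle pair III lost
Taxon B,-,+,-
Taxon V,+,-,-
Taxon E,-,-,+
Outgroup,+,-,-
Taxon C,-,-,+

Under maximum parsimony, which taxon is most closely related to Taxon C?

Character polarity is set by the outgroup: the derived state is whichever differs from the outgroup's state, so for hollow quills the derived state is '-', and for the remaining characters it is '+'.
Only Taxon B, Taxon C, and Taxon E show the derived state '-' for hollow quills, supporting them as a clade.
fused pelvic girdle: derived state '+' in Taxon B only — an autapomorphy, so it tells us nothing about relationships among taxa.
spiracle pair III lost (derived state '+') is shared by Taxon C and Taxon E — a synapomorphy uniting that clade.
Most parsimonious ingroup topology: ((Taxon B,(Taxon C,Taxon E)),Taxon V).
Taxon C and Taxon E form a cherry on this tree, so they are sister taxa.

Taxon E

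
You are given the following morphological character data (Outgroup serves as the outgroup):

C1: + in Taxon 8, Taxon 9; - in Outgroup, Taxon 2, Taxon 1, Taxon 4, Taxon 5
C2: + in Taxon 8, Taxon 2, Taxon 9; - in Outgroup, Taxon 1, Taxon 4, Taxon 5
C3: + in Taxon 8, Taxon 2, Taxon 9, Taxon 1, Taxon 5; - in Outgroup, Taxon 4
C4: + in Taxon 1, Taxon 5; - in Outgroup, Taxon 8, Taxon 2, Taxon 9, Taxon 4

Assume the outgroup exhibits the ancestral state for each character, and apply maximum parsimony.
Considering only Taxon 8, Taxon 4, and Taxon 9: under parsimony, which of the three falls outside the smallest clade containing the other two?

The outgroup has state '-' for every character, so '+' is the derived state throughout.
Only Taxon 8 and Taxon 9 show the derived state '+' for C1, supporting them as a clade.
Only Taxon 2, Taxon 8, and Taxon 9 show the derived state '+' for C2, supporting them as a clade.
Only Taxon 1, Taxon 2, Taxon 5, Taxon 8, and Taxon 9 show the derived state '+' for C3, supporting them as a clade.
C4 (derived state '+') is shared by Taxon 1 and Taxon 5 — a synapomorphy uniting that clade.
Most parsimonious ingroup topology: ((((Taxon 8,Taxon 9),Taxon 2),(Taxon 1,Taxon 5)),Taxon 4).
Taxon 9 and Taxon 8 share a more recent common ancestor with each other than either does with Taxon 4, so Taxon 4 is the least closely related of the three.

Taxon 4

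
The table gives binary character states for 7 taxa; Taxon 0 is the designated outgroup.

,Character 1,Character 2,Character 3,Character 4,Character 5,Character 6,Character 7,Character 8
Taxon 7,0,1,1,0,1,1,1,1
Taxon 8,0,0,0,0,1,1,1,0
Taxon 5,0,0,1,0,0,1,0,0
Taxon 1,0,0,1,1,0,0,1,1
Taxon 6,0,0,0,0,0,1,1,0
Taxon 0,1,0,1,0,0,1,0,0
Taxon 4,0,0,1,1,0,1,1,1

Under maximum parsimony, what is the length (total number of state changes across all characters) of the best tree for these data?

9

Character polarity is set by the outgroup: the derived state is whichever differs from the outgroup's state, so for Character 1, Character 3, Character 6 the derived state is '0', and for the remaining characters it is '1'.
All ingroup taxa share the derived state '0' for Character 1; it defines the ingroup but does not resolve relationships within it.
Character 2: derived state '1' in Taxon 7 only — an autapomorphy, so it tells us nothing about relationships among taxa.
Character 3: derived state '0' in Taxon 6 and Taxon 8 only — synapomorphy for {Taxon 6, Taxon 8}.
Character 4: derived state '1' in Taxon 1 and Taxon 4 only — synapomorphy for {Taxon 1, Taxon 4}.
Character 5 groups Taxon 7 and Taxon 8, which is incompatible with the clades supported by the remaining characters; treating it as convergent (homoplasy) costs fewer steps than any alternative tree.
Character 6 (derived state '0') is unique to Taxon 1 (autapomorphy; uninformative for grouping).
Character 7 (derived state '1') is shared by Taxon 1, Taxon 4, Taxon 6, Taxon 7, and Taxon 8 — a synapomorphy uniting that clade.
Character 8 (derived state '1') is shared by Taxon 1, Taxon 4, and Taxon 7 — a synapomorphy uniting that clade.
Most parsimonious ingroup topology: ((((Taxon 4,Taxon 1),Taxon 7),(Taxon 8,Taxon 6)),Taxon 5).
Changes per character on this tree: Character 1: 1; Character 2: 1; Character 3: 1; Character 4: 1; Character 5: 2; Character 6: 1; Character 7: 1; Character 8: 1.
Total = 9.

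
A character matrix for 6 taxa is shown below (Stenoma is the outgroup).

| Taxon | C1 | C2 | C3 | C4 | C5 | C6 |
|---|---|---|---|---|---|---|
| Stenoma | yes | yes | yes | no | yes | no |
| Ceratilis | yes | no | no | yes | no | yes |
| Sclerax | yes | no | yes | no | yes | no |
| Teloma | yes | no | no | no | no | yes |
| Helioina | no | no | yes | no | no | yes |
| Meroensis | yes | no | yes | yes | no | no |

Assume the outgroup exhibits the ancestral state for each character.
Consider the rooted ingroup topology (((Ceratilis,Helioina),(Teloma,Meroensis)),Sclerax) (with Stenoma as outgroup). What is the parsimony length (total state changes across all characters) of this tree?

9

Map each character onto (((Ceratilis,Helioina),(Teloma,Meroensis)),Sclerax) (rooted by Stenoma) and count the minimum state changes it requires (Fitch parsimony):
C1: 1; C2: 1; C3: 2; C4: 2; C5: 1; C6: 2.
Total tree length = 9.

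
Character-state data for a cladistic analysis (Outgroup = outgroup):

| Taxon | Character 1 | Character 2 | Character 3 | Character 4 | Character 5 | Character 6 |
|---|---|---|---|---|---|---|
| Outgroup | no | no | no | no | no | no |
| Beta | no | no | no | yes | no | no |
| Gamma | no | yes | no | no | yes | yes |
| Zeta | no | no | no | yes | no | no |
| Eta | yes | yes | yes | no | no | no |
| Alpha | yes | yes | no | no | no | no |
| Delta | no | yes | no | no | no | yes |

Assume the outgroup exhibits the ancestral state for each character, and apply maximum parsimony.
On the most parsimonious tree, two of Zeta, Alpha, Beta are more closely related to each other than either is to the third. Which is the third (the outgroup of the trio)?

Alpha

The outgroup has state 'no' for every character, so 'yes' is the derived state throughout.
Character 1 (derived state 'yes') is shared by Alpha and Eta — a synapomorphy uniting that clade.
Only Alpha, Delta, Eta, and Gamma show the derived state 'yes' for Character 2, supporting them as a clade.
Character 3 (derived state 'yes') is unique to Eta (autapomorphy; uninformative for grouping).
Character 4: derived state 'yes' in Beta and Zeta only — synapomorphy for {Beta, Zeta}.
Character 5 (derived state 'yes') is unique to Gamma (autapomorphy; uninformative for grouping).
Only Delta and Gamma show the derived state 'yes' for Character 6, supporting them as a clade.
Most parsimonious ingroup topology: ((Beta,Zeta),((Gamma,Delta),(Eta,Alpha))).
Zeta and Beta share a more recent common ancestor with each other than either does with Alpha, so Alpha is the least closely related of the three.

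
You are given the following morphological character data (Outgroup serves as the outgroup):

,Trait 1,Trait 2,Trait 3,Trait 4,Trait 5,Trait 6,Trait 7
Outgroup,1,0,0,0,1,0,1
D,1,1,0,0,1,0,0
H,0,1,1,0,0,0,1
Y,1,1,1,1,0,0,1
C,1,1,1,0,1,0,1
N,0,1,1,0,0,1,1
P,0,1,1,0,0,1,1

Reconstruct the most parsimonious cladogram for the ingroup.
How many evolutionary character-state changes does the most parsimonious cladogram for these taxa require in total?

Character polarity is set by the outgroup: the derived state is whichever differs from the outgroup's state, so for Trait 1, Trait 5, Trait 7 the derived state is '0', and for the remaining characters it is '1'.
Only H, N, and P show the derived state '0' for Trait 1, supporting them as a clade.
Trait 2 (derived state '1') is shared by all ingroup taxa — unites the whole ingroup.
Trait 3 (derived state '1') is shared by C, H, N, P, and Y — a synapomorphy uniting that clade.
Trait 4 (derived state '1') is unique to Y (autapomorphy; uninformative for grouping).
Trait 5: derived state '0' in H, N, P, and Y only — synapomorphy for {H, N, P, Y}.
Only N and P show the derived state '1' for Trait 6, supporting them as a clade.
Trait 7 (derived state '0') is unique to D (autapomorphy; uninformative for grouping).
Most parsimonious ingroup topology: (D,(((H,(N,P)),Y),C)).
Changes per character on this tree: Trait 1: 1; Trait 2: 1; Trait 3: 1; Trait 4: 1; Trait 5: 1; Trait 6: 1; Trait 7: 1.
Total = 7.

7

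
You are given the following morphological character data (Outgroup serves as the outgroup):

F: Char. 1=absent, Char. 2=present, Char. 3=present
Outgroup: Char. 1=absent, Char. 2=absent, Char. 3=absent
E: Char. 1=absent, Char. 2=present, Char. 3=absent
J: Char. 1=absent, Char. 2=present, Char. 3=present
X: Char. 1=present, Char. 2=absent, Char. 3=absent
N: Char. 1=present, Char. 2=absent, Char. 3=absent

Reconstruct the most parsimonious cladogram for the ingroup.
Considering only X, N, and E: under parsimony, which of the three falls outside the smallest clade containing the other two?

The outgroup has state 'absent' for every character, so 'present' is the derived state throughout.
Char. 1 (derived state 'present') is shared by N and X — a synapomorphy uniting that clade.
Only E, F, and J show the derived state 'present' for Char. 2, supporting them as a clade.
Char. 3 (derived state 'present') is shared by F and J — a synapomorphy uniting that clade.
Most parsimonious ingroup topology: ((N,X),((F,J),E)).
N and X share a more recent common ancestor with each other than either does with E, so E is the least closely related of the three.

E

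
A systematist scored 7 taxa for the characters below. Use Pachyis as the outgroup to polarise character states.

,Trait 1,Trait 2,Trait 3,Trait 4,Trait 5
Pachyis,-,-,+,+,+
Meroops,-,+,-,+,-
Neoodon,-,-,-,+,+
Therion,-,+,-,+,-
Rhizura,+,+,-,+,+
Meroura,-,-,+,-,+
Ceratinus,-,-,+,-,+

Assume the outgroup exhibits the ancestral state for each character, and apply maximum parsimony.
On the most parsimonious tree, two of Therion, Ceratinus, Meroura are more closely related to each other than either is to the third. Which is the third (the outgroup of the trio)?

Character polarity is set by the outgroup: the derived state is whichever differs from the outgroup's state, so for Trait 3, Trait 4, Trait 5 the derived state is '-', and for the remaining characters it is '+'.
Trait 1 (derived state '+') is unique to Rhizura (autapomorphy; uninformative for grouping).
Trait 2: derived state '+' in Meroops, Rhizura, and Therion only — synapomorphy for {Meroops, Rhizura, Therion}.
Only Meroops, Neoodon, Rhizura, and Therion show the derived state '-' for Trait 3, supporting them as a clade.
Only Ceratinus and Meroura show the derived state '-' for Trait 4, supporting them as a clade.
Trait 5: derived state '-' in Meroops and Therion only — synapomorphy for {Meroops, Therion}.
Most parsimonious ingroup topology: ((((Meroops,Therion),Rhizura),Neoodon),(Meroura,Ceratinus)).
Meroura and Ceratinus share a more recent common ancestor with each other than either does with Therion, so Therion is the least closely related of the three.

Therion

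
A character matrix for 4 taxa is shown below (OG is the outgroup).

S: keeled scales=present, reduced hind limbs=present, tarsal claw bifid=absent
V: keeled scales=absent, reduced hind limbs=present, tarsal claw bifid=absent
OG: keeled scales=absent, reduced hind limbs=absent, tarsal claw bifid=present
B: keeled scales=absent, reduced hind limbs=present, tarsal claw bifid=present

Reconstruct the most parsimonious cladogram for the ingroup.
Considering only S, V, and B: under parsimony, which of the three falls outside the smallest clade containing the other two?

Character polarity is set by the outgroup: the derived state is whichever differs from the outgroup's state, so for tarsal claw bifid the derived state is 'absent', and for the remaining characters it is 'present'.
keeled scales (derived state 'present') is unique to S (autapomorphy; uninformative for grouping).
reduced hind limbs (derived state 'present') is shared by all ingroup taxa — unites the whole ingroup.
tarsal claw bifid: derived state 'absent' in S and V only — synapomorphy for {S, V}.
Most parsimonious ingroup topology: (B,(V,S)).
V and S share a more recent common ancestor with each other than either does with B, so B is the least closely related of the three.

B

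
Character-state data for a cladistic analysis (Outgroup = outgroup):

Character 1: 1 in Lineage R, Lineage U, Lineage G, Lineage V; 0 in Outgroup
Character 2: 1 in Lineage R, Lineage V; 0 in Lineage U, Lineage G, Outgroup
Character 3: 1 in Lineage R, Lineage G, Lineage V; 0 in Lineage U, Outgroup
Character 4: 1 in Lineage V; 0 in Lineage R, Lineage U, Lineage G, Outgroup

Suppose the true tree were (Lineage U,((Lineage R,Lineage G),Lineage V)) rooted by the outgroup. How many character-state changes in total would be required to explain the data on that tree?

5

Map each character onto (Lineage U,((Lineage R,Lineage G),Lineage V)) (rooted by Outgroup) and count the minimum state changes it requires (Fitch parsimony):
Character 1: 1; Character 2: 2; Character 3: 1; Character 4: 1.
Total tree length = 5.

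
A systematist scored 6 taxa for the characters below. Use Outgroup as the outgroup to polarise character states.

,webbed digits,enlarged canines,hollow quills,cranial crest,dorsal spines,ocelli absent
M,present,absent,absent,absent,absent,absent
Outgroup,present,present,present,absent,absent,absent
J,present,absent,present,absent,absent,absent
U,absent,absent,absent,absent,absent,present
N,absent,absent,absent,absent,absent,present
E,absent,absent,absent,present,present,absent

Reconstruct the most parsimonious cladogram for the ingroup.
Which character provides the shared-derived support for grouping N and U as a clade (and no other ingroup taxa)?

Character polarity is set by the outgroup: the derived state is whichever differs from the outgroup's state, so for webbed digits, enlarged canines, hollow quills the derived state is 'absent', and for the remaining characters it is 'present'.
webbed digits (derived state 'absent') is shared by E, N, and U — a synapomorphy uniting that clade.
All ingroup taxa share the derived state 'absent' for enlarged canines; it defines the ingroup but does not resolve relationships within it.
hollow quills (derived state 'absent') is shared by E, M, N, and U — a synapomorphy uniting that clade.
cranial crest (derived state 'present') is unique to E (autapomorphy; uninformative for grouping).
dorsal spines (derived state 'present') is unique to E (autapomorphy; uninformative for grouping).
ocelli absent (derived state 'present') is shared by N and U — a synapomorphy uniting that clade.
Most parsimonious ingroup topology: (J,(((N,U),E),M)).
The clade {N, U} is supported by ocelli absent: its derived state 'present' occurs in exactly those taxa and in no other taxon (including the outgroup).

ocelli absent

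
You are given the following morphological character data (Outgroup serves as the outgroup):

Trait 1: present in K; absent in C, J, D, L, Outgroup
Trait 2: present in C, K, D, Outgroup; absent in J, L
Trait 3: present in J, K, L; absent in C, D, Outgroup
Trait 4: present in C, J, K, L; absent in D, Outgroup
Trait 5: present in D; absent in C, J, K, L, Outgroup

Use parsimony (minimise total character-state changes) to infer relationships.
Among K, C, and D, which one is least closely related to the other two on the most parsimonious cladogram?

Character polarity is set by the outgroup: the derived state is whichever differs from the outgroup's state, so for Trait 2 the derived state is 'absent', and for the remaining characters it is 'present'.
Trait 1 (derived state 'present') is unique to K (autapomorphy; uninformative for grouping).
Trait 2 (derived state 'absent') is shared by J and L — a synapomorphy uniting that clade.
Trait 3 (derived state 'present') is shared by J, K, and L — a synapomorphy uniting that clade.
Only C, J, K, and L show the derived state 'present' for Trait 4, supporting them as a clade.
Trait 5 (derived state 'present') is unique to D (autapomorphy; uninformative for grouping).
Most parsimonious ingroup topology: ((((J,L),K),C),D).
C and K share a more recent common ancestor with each other than either does with D, so D is the least closely related of the three.

D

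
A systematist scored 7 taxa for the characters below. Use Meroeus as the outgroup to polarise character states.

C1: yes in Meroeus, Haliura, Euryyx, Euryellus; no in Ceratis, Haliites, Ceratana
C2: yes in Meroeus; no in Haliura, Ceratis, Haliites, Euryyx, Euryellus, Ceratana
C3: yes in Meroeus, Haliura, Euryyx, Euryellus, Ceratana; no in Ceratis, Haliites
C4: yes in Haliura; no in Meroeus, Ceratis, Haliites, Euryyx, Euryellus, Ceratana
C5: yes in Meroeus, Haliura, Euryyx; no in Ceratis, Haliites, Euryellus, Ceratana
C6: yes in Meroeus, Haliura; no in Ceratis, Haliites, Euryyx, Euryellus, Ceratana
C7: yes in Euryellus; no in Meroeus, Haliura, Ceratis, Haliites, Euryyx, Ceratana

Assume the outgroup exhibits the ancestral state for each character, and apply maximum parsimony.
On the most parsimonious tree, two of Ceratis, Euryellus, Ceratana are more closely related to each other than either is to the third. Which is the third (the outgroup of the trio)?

Character polarity is set by the outgroup: the derived state is whichever differs from the outgroup's state, so for C1, C2, C3, C5, C6 the derived state is 'no', and for the remaining characters it is 'yes'.
C1: derived state 'no' in Ceratana, Ceratis, and Haliites only — synapomorphy for {Ceratana, Ceratis, Haliites}.
All ingroup taxa share the derived state 'no' for C2; it defines the ingroup but does not resolve relationships within it.
C3: derived state 'no' in Ceratis and Haliites only — synapomorphy for {Ceratis, Haliites}.
C4 (derived state 'yes') is unique to Haliura (autapomorphy; uninformative for grouping).
C5 (derived state 'no') is shared by Ceratana, Ceratis, Euryellus, and Haliites — a synapomorphy uniting that clade.
C6 (derived state 'no') is shared by Ceratana, Ceratis, Euryellus, Euryyx, and Haliites — a synapomorphy uniting that clade.
C7: derived state 'yes' in Euryellus only — an autapomorphy, so it tells us nothing about relationships among taxa.
Most parsimonious ingroup topology: (Haliura,((((Ceratis,Haliites),Ceratana),Euryellus),Euryyx)).
Ceratis and Ceratana share a more recent common ancestor with each other than either does with Euryellus, so Euryellus is the least closely related of the three.

Euryellus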